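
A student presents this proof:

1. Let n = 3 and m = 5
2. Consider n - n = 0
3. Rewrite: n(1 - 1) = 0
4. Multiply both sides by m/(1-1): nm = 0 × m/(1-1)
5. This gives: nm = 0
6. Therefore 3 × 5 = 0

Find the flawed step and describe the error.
Step 4: Multiply both sides by m/(1-1): nm = 0 × m/(1-1)

Step 4 multiplies both sides by m/(1-1). However, 1-1 = 0, so this is multiplication by m/0, which is undefined. We cannot multiply by an undefined expression.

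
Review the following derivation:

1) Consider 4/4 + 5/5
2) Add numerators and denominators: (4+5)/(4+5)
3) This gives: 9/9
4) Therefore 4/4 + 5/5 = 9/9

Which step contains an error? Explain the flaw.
Step 2: Add numerators and denominators: (4+5)/(4+5)

Step 2 incorrectly adds fractions by separately adding numerators and denominators. This is wrong. The correct method requires a common denominator: 4/4 + 5/5 = (4×5 + 5×4)/(4×5) = 40/20 = 2. The method used gives 9/9, which is different.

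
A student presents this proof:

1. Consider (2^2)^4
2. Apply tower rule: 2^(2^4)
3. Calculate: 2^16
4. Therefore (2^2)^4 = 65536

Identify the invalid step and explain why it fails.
Step 2: Apply tower rule: 2^(2^4)

Step 2 incorrectly states that (a^b)^c = a^(b^c). The correct rule is (a^b)^c = a^(b×c). The actual value is (2^2)^4 = 2^8 = 256, not 2^16 = 65536.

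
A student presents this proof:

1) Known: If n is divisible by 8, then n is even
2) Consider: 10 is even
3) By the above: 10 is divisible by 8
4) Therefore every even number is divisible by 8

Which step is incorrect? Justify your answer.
Step 3: By the above: 10 is divisible by 8

Step 3 commits the fallacy of affirming the consequent. The known fact 'divisible by 8 → even' does NOT imply 'even → divisible by 8'. That would be the converse, which is false. For example, 10 is even but 10 ÷ 8 = 1.25, which is not an integer.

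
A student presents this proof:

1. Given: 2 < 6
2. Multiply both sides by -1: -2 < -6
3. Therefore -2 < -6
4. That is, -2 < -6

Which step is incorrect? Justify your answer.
Step 2: Multiply both sides by -1: -2 < -6

Step 2 multiplies both sides by -1 but fails to reverse the inequality sign. When multiplying (or dividing) an inequality by a negative number, the direction must be reversed. Since 2 < 6, we should get -2 > -6, i.e., -2 > -6.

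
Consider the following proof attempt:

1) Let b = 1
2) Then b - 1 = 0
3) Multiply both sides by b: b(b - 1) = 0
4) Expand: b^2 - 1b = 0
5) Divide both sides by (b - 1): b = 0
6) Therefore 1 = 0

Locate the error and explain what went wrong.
Step 5: Divide both sides by (b - 1): b = 0

Step 5 divides both sides by (b - 1). However, since b = 1, we have (b - 1) = 0. Division by zero is undefined, making this step invalid.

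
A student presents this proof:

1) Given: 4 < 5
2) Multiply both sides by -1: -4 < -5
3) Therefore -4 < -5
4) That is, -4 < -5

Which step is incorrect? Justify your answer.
Step 2: Multiply both sides by -1: -4 < -5

Step 2 multiplies both sides by -1 but fails to reverse the inequality sign. When multiplying (or dividing) an inequality by a negative number, the direction must be reversed. Since 4 < 5, we should get -4 > -5, i.e., -4 > -5.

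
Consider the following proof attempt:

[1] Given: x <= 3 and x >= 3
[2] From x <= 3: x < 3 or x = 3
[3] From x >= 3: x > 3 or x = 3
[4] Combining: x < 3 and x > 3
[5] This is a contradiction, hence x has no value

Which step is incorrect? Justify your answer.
Step 4: Combining: x < 3 and x > 3

Step 4 incorrectly combines the conditions. From x <= 3 and x >= 3, the intersection is x = 3. The error treats the 'or' cases as 'and' requirements. The correct conclusion is that x = 3 is the unique solution, not that no solution exists.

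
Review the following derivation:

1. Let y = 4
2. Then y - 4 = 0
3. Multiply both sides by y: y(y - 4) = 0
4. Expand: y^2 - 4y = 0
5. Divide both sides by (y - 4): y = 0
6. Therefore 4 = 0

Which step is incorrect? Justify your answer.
Step 5: Divide both sides by (y - 4): y = 0

Step 5 divides both sides by (y - 4). However, since y = 4, we have (y - 4) = 0. Division by zero is undefined, making this step invalid.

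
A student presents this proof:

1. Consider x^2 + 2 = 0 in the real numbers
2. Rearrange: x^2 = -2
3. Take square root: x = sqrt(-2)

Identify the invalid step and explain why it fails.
Step 3: Take square root: x = sqrt(-2)

Step 3 takes the square root of -2, which is negative. In the real number system, the square root of a negative number is undefined. The equation x^2 + 2 = 0 has no real solutions. Square roots of negative numbers only exist in the complex numbers.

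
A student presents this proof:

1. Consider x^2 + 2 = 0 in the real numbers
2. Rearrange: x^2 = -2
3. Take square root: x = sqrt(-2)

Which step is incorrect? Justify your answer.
Step 3: Take square root: x = sqrt(-2)

Step 3 takes the square root of -2, which is negative. In the real number system, the square root of a negative number is undefined. The equation x^2 + 2 = 0 has no real solutions. Square roots of negative numbers only exist in the complex numbers.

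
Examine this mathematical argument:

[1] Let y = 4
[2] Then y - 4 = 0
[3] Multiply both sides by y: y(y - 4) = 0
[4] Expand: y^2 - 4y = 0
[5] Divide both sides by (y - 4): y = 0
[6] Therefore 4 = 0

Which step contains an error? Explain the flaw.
Step 5: Divide both sides by (y - 4): y = 0

Step 5 divides both sides by (y - 4). However, since y = 4, we have (y - 4) = 0. Division by zero is undefined, making this step invalid.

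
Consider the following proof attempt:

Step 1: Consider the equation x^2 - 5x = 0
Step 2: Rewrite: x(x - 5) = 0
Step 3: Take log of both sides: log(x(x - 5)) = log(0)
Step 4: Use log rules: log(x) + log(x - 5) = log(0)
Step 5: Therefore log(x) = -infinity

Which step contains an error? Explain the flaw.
Step 3: Take log of both sides: log(x(x - 5)) = log(0)

Step 3 takes the logarithm of both sides, resulting in log(0) on the right side. The logarithm is only defined for positive numbers; log(0) is undefined (approaches negative infinity). This operation is invalid.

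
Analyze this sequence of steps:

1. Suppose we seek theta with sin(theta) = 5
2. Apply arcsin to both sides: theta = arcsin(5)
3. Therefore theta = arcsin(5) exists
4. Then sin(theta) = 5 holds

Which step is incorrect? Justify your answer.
Step 2: Apply arcsin to both sides: theta = arcsin(5)

Step 2 applies arcsin to 5. However, arcsin(x) is only defined for x in [-1, 1] because sin(theta) can only produce values in that range. Since |5| > 1, arcsin(5) is undefined. There is no angle whose sine equals 5.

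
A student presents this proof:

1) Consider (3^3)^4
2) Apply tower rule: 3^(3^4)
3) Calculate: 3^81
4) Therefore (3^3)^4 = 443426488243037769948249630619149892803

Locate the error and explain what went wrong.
Step 2: Apply tower rule: 3^(3^4)

Step 2 incorrectly states that (a^b)^c = a^(b^c). The correct rule is (a^b)^c = a^(b×c). The actual value is (3^3)^4 = 3^12 = 531441, not 3^81 = 443426488243037769948249630619149892803.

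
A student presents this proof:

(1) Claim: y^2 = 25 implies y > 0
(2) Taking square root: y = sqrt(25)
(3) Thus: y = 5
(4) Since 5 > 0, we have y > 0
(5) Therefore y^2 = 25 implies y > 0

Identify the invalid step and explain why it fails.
Step 2: Taking square root: y = sqrt(25)

Step 2 takes the square root and assumes the positive root only. The equation y^2 = 25 actually has two solutions: y = 5 and y = -5. The proof silently assumes y > 0 without justification, then uses this assumption to conclude y > 0, which is circular. The counterexample y = -5 shows the claim is false.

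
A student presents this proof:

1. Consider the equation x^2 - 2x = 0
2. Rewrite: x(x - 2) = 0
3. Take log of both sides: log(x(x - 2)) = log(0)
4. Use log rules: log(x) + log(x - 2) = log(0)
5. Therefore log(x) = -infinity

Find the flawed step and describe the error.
Step 3: Take log of both sides: log(x(x - 2)) = log(0)

Step 3 takes the logarithm of both sides, resulting in log(0) on the right side. The logarithm is only defined for positive numbers; log(0) is undefined (approaches negative infinity). This operation is invalid.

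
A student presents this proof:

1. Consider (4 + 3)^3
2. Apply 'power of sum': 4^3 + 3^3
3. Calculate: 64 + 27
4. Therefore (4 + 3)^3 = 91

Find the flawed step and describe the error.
Step 2: Apply 'power of sum': 4^3 + 3^3

Step 2 incorrectly applies a non-existent rule '(a+b)^n = a^n + b^n'. This is false in general. The correct expansion uses the binomial theorem. The actual value is (4 + 3)^3 = 7^3 = 343, not 91.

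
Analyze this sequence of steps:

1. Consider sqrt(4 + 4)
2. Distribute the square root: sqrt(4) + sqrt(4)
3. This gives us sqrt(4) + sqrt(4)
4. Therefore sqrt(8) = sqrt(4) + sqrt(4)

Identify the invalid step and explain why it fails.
Step 2: Distribute the square root: sqrt(4) + sqrt(4)

Step 2 incorrectly 'distributes' the square root over addition. The square root function does not distribute: sqrt(a + b) ≠ sqrt(a) + sqrt(b). In fact, sqrt(4 + 4) = sqrt(8) ≈ 2.8284, while sqrt(4) + sqrt(4) ≈ 4.0000.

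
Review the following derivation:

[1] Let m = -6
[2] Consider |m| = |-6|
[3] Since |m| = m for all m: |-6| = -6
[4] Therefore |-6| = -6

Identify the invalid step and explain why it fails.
Step 3: Since |m| = m for all m: |-6| = -6

Step 3 incorrectly states that |m| = m for all m. The correct definition is |m| = m when m >= 0, and |m| = -m when m < 0. Since -6 < 0, we have |-6| = -(-6) = 6, not -6.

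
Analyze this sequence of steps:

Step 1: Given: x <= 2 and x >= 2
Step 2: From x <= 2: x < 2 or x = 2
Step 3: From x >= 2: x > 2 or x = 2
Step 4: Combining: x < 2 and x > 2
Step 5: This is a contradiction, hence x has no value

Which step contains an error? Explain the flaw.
Step 4: Combining: x < 2 and x > 2

Step 4 incorrectly combines the conditions. From x <= 2 and x >= 2, the intersection is x = 2. The error treats the 'or' cases as 'and' requirements. The correct conclusion is that x = 2 is the unique solution, not that no solution exists.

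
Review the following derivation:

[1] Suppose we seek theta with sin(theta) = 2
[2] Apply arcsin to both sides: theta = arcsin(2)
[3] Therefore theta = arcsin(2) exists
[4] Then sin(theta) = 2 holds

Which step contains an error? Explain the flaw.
Step 2: Apply arcsin to both sides: theta = arcsin(2)

Step 2 applies arcsin to 2. However, arcsin(x) is only defined for x in [-1, 1] because sin(theta) can only produce values in that range. Since |2| > 1, arcsin(2) is undefined. There is no angle whose sine equals 2.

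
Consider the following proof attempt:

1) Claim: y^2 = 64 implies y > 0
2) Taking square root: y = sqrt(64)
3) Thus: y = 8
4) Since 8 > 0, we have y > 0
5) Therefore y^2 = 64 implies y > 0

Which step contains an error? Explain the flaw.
Step 2: Taking square root: y = sqrt(64)

Step 2 takes the square root and assumes the positive root only. The equation y^2 = 64 actually has two solutions: y = 8 and y = -8. The proof silently assumes y > 0 without justification, then uses this assumption to conclude y > 0, which is circular. The counterexample y = -8 shows the claim is false.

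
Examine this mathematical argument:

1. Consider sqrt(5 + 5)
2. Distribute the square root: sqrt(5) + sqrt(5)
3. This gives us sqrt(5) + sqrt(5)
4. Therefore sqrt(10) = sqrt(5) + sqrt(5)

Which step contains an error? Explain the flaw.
Step 2: Distribute the square root: sqrt(5) + sqrt(5)

Step 2 incorrectly 'distributes' the square root over addition. The square root function does not distribute: sqrt(a + b) ≠ sqrt(a) + sqrt(b). In fact, sqrt(5 + 5) = sqrt(10) ≈ 3.1623, while sqrt(5) + sqrt(5) ≈ 4.4721.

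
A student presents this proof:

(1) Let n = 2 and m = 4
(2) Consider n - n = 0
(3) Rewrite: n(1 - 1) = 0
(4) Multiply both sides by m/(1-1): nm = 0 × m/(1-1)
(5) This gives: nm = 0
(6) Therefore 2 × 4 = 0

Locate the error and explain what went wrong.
Step 4: Multiply both sides by m/(1-1): nm = 0 × m/(1-1)

Step 4 multiplies both sides by m/(1-1). However, 1-1 = 0, so this is multiplication by m/0, which is undefined. We cannot multiply by an undefined expression.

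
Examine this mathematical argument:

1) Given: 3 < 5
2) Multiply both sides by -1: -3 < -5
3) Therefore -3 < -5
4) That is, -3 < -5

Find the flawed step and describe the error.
Step 2: Multiply both sides by -1: -3 < -5

Step 2 multiplies both sides by -1 but fails to reverse the inequality sign. When multiplying (or dividing) an inequality by a negative number, the direction must be reversed. Since 3 < 5, we should get -3 > -5, i.e., -3 > -5.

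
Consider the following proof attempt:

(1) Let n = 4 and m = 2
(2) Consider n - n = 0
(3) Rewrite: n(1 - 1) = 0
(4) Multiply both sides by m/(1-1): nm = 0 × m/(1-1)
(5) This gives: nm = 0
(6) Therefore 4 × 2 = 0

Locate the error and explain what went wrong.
Step 4: Multiply both sides by m/(1-1): nm = 0 × m/(1-1)

Step 4 multiplies both sides by m/(1-1). However, 1-1 = 0, so this is multiplication by m/0, which is undefined. We cannot multiply by an undefined expression.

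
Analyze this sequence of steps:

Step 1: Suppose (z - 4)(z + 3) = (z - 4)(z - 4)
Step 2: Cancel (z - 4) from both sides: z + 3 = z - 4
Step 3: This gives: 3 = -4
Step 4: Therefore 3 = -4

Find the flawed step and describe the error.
Step 2: Cancel (z - 4) from both sides: z + 3 = z - 4

Step 2 cancels (z - 4) from both sides. This is only valid if (z - 4) ≠ 0, i.e., z ≠ 4. When z = 4, both sides equal zero regardless of the other factors. The correct approach requires considering z = 4 as a separate case.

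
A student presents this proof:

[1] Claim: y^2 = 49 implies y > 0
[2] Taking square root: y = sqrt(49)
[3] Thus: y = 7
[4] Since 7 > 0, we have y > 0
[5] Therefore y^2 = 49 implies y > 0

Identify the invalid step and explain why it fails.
Step 2: Taking square root: y = sqrt(49)

Step 2 takes the square root and assumes the positive root only. The equation y^2 = 49 actually has two solutions: y = 7 and y = -7. The proof silently assumes y > 0 without justification, then uses this assumption to conclude y > 0, which is circular. The counterexample y = -7 shows the claim is false.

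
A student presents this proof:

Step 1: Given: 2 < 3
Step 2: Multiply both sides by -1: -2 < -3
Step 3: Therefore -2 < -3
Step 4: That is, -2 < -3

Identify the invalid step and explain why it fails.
Step 2: Multiply both sides by -1: -2 < -3

Step 2 multiplies both sides by -1 but fails to reverse the inequality sign. When multiplying (or dividing) an inequality by a negative number, the direction must be reversed. Since 2 < 3, we should get -2 > -3, i.e., -2 > -3.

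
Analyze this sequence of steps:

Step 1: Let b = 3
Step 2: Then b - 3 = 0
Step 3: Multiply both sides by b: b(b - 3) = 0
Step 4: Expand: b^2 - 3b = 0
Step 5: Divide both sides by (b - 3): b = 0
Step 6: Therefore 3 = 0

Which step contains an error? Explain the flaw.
Step 5: Divide both sides by (b - 3): b = 0

Step 5 divides both sides by (b - 3). However, since b = 3, we have (b - 3) = 0. Division by zero is undefined, making this step invalid.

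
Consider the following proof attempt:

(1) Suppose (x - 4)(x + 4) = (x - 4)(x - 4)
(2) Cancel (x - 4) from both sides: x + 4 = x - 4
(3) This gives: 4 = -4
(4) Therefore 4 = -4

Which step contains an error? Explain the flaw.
Step 2: Cancel (x - 4) from both sides: x + 4 = x - 4

Step 2 cancels (x - 4) from both sides. This is only valid if (x - 4) ≠ 0, i.e., x ≠ 4. When x = 4, both sides equal zero regardless of the other factors. The correct approach requires considering x = 4 as a separate case.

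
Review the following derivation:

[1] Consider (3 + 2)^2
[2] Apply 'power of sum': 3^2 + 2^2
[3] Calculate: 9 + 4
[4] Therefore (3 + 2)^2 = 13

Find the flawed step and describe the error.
Step 2: Apply 'power of sum': 3^2 + 2^2

Step 2 incorrectly applies a non-existent rule '(a+b)^n = a^n + b^n'. This is false in general. The correct expansion uses the binomial theorem. The actual value is (3 + 2)^2 = 5^2 = 25, not 13.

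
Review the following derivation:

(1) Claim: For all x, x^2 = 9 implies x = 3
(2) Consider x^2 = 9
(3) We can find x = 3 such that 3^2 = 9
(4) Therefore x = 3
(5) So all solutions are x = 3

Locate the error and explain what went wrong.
Step 4: Therefore x = 3

Step 4 incorrectly concludes that x = 3 is the only solution. The proof shows that x = 3 is A solution (existence), but does not show it is the ONLY solution (uniqueness). In fact, x = -3 is also a solution since (-3)^2 = 9. Finding one solution doesn't prove there are no others.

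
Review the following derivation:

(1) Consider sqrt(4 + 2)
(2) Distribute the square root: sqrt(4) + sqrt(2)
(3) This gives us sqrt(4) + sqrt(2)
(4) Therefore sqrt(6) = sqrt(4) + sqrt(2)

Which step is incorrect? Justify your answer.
Step 2: Distribute the square root: sqrt(4) + sqrt(2)

Step 2 incorrectly 'distributes' the square root over addition. The square root function does not distribute: sqrt(a + b) ≠ sqrt(a) + sqrt(b). In fact, sqrt(4 + 2) = sqrt(6) ≈ 2.4495, while sqrt(4) + sqrt(2) ≈ 3.4142.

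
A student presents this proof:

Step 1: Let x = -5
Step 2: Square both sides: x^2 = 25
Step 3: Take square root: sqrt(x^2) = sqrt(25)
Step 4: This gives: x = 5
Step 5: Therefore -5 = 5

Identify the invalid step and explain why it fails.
Step 4: This gives: x = 5

Step 4 incorrectly states that sqrt(x^2) = x. The correct identity is sqrt(x^2) = |x|. Since x = -5 < 0, we have sqrt(x^2) = |-5| = 5, not x = -5.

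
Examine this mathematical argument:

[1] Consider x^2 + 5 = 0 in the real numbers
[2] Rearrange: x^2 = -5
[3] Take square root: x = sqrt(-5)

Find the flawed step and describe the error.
Step 3: Take square root: x = sqrt(-5)

Step 3 takes the square root of -5, which is negative. In the real number system, the square root of a negative number is undefined. The equation x^2 + 5 = 0 has no real solutions. Square roots of negative numbers only exist in the complex numbers.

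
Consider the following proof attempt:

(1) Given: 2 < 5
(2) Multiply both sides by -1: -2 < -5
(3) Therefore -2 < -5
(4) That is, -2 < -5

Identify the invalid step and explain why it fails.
Step 2: Multiply both sides by -1: -2 < -5

Step 2 multiplies both sides by -1 but fails to reverse the inequality sign. When multiplying (or dividing) an inequality by a negative number, the direction must be reversed. Since 2 < 5, we should get -2 > -5, i.e., -2 > -5.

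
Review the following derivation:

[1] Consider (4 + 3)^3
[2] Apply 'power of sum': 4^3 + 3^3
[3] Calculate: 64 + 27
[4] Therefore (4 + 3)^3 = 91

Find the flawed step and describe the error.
Step 2: Apply 'power of sum': 4^3 + 3^3

Step 2 incorrectly applies a non-existent rule '(a+b)^n = a^n + b^n'. This is false in general. The correct expansion uses the binomial theorem. The actual value is (4 + 3)^3 = 7^3 = 343, not 91.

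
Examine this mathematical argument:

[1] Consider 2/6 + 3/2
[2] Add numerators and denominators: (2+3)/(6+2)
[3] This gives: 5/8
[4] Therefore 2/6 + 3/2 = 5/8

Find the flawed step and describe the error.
Step 2: Add numerators and denominators: (2+3)/(6+2)

Step 2 incorrectly adds fractions by separately adding numerators and denominators. This is wrong. The correct method requires a common denominator: 2/6 + 3/2 = (2×2 + 3×6)/(6×2) = 22/12 = 11/6. The method used gives 5/8, which is different.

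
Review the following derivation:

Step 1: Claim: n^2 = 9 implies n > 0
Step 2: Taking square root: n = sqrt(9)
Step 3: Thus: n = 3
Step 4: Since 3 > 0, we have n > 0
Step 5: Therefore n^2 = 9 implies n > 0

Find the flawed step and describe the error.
Step 2: Taking square root: n = sqrt(9)

Step 2 takes the square root and assumes the positive root only. The equation n^2 = 9 actually has two solutions: n = 3 and n = -3. The proof silently assumes n > 0 without justification, then uses this assumption to conclude n > 0, which is circular. The counterexample n = -3 shows the claim is false.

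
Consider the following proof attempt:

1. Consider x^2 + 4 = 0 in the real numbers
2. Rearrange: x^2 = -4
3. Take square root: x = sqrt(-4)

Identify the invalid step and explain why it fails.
Step 3: Take square root: x = sqrt(-4)

Step 3 takes the square root of -4, which is negative. In the real number system, the square root of a negative number is undefined. The equation x^2 + 4 = 0 has no real solutions. Square roots of negative numbers only exist in the complex numbers.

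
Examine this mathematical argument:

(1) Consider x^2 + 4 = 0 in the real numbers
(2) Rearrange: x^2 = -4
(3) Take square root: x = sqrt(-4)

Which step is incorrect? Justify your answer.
Step 3: Take square root: x = sqrt(-4)

Step 3 takes the square root of -4, which is negative. In the real number system, the square root of a negative number is undefined. The equation x^2 + 4 = 0 has no real solutions. Square roots of negative numbers only exist in the complex numbers.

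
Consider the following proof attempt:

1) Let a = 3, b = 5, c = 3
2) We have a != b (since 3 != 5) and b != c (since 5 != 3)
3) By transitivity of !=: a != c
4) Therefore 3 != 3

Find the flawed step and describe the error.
Step 3: By transitivity of !=: a != c

Step 3 incorrectly applies transitivity to the '!=' relation. Transitivity states: if a R b and b R c, then a R c. However, '!=' is not transitive. Counterexample: 3 != 5 and 5 != 3, but 3 = 3 (both equal 3). Transitivity holds for relations like <, <=, =, but not for !=.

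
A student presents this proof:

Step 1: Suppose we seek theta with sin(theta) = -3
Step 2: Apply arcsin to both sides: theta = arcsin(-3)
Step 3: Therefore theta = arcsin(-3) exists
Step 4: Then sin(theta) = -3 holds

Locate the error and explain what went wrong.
Step 2: Apply arcsin to both sides: theta = arcsin(-3)

Step 2 applies arcsin to -3. However, arcsin(x) is only defined for x in [-1, 1] because sin(theta) can only produce values in that range. Since |-3| > 1, arcsin(-3) is undefined. There is no angle whose sine equals -3.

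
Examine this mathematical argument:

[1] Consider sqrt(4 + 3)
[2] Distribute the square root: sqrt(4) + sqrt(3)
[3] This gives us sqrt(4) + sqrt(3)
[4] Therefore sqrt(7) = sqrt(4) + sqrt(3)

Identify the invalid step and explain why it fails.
Step 2: Distribute the square root: sqrt(4) + sqrt(3)

Step 2 incorrectly 'distributes' the square root over addition. The square root function does not distribute: sqrt(a + b) ≠ sqrt(a) + sqrt(b). In fact, sqrt(4 + 3) = sqrt(7) ≈ 2.6458, while sqrt(4) + sqrt(3) ≈ 3.7321.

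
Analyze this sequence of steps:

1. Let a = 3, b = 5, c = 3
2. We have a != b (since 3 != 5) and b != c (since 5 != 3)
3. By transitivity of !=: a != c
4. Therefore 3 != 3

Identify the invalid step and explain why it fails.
Step 3: By transitivity of !=: a != c

Step 3 incorrectly applies transitivity to the '!=' relation. Transitivity states: if a R b and b R c, then a R c. However, '!=' is not transitive. Counterexample: 3 != 5 and 5 != 3, but 3 = 3 (both equal 3). Transitivity holds for relations like <, <=, =, but not for !=.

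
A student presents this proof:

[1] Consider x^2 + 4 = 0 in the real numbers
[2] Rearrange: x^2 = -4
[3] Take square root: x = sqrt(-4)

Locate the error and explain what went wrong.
Step 3: Take square root: x = sqrt(-4)

Step 3 takes the square root of -4, which is negative. In the real number system, the square root of a negative number is undefined. The equation x^2 + 4 = 0 has no real solutions. Square roots of negative numbers only exist in the complex numbers.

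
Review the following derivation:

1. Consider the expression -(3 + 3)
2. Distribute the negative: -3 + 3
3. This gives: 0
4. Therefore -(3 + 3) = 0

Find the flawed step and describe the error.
Step 2: Distribute the negative: -3 + 3

Step 2 incorrectly distributes the negative sign. The correct distribution is -(3 + 3) = -3 - 3 = -6. The negative must be applied to both terms, not just the first. The error treats -(3 + 3) as -3 + 3, which equals 0 instead of -6.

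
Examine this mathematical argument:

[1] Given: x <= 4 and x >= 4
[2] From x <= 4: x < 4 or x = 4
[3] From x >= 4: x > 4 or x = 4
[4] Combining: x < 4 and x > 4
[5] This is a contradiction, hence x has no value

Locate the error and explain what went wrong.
Step 4: Combining: x < 4 and x > 4

Step 4 incorrectly combines the conditions. From x <= 4 and x >= 4, the intersection is x = 4. The error treats the 'or' cases as 'and' requirements. The correct conclusion is that x = 4 is the unique solution, not that no solution exists.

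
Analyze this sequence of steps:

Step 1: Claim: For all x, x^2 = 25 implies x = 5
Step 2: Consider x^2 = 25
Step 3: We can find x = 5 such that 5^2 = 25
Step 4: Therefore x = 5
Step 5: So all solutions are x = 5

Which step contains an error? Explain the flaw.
Step 4: Therefore x = 5

Step 4 incorrectly concludes that x = 5 is the only solution. The proof shows that x = 5 is A solution (existence), but does not show it is the ONLY solution (uniqueness). In fact, x = -5 is also a solution since (-5)^2 = 25. Finding one solution doesn't prove there are no others.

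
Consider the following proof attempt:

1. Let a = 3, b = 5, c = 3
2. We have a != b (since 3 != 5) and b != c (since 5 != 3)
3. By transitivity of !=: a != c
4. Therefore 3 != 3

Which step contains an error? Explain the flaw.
Step 3: By transitivity of !=: a != c

Step 3 incorrectly applies transitivity to the '!=' relation. Transitivity states: if a R b and b R c, then a R c. However, '!=' is not transitive. Counterexample: 3 != 5 and 5 != 3, but 3 = 3 (both equal 3). Transitivity holds for relations like <, <=, =, but not for !=.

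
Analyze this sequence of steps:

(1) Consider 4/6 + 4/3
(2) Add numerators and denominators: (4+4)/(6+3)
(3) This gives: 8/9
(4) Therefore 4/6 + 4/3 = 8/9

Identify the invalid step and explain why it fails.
Step 2: Add numerators and denominators: (4+4)/(6+3)

Step 2 incorrectly adds fractions by separately adding numerators and denominators. This is wrong. The correct method requires a common denominator: 4/6 + 4/3 = (4×3 + 4×6)/(6×3) = 36/18 = 2. The method used gives 8/9, which is different.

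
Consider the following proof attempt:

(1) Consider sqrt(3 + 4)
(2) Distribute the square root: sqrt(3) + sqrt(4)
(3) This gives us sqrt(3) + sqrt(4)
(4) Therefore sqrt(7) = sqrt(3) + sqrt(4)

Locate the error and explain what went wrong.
Step 2: Distribute the square root: sqrt(3) + sqrt(4)

Step 2 incorrectly 'distributes' the square root over addition. The square root function does not distribute: sqrt(a + b) ≠ sqrt(a) + sqrt(b). In fact, sqrt(3 + 4) = sqrt(7) ≈ 2.6458, while sqrt(3) + sqrt(4) ≈ 3.7321.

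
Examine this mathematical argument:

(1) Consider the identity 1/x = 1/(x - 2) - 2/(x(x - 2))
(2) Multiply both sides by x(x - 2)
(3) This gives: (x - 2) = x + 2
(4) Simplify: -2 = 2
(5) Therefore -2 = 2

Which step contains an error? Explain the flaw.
Step 3: This gives: (x - 2) = x + 2

Step 3 makes a sign error when clearing denominators. Multiplying -2/(x(x - 2)) by x(x - 2) gives -2, not +2. The correct result is (x - 2) = x - 2, which is trivially true, not (x - 2) = x + 2. (Step 1 is a valid identity: 1/(x - 2) - 2/(x(x - 2)) = (x - 2)/(x(x - 2)) = 1/x.)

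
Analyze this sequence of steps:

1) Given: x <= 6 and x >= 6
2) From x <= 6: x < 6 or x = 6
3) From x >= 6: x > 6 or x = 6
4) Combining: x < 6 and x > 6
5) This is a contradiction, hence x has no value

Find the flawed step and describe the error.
Step 4: Combining: x < 6 and x > 6

Step 4 incorrectly combines the conditions. From x <= 6 and x >= 6, the intersection is x = 6. The error treats the 'or' cases as 'and' requirements. The correct conclusion is that x = 6 is the unique solution, not that no solution exists.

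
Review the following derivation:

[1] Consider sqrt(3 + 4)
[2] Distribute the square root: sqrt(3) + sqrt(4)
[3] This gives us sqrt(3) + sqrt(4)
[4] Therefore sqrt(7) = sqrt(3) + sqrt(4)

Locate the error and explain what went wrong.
Step 2: Distribute the square root: sqrt(3) + sqrt(4)

Step 2 incorrectly 'distributes' the square root over addition. The square root function does not distribute: sqrt(a + b) ≠ sqrt(a) + sqrt(b). In fact, sqrt(3 + 4) = sqrt(7) ≈ 2.6458, while sqrt(3) + sqrt(4) ≈ 3.7321.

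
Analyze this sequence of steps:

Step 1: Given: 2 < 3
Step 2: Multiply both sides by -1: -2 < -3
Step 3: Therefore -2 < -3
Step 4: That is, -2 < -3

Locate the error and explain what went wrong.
Step 2: Multiply both sides by -1: -2 < -3

Step 2 multiplies both sides by -1 but fails to reverse the inequality sign. When multiplying (or dividing) an inequality by a negative number, the direction must be reversed. Since 2 < 3, we should get -2 > -3, i.e., -2 > -3.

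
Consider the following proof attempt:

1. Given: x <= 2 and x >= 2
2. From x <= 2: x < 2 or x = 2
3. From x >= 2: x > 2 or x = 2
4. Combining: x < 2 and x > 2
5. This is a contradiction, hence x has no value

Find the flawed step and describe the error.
Step 4: Combining: x < 2 and x > 2

Step 4 incorrectly combines the conditions. From x <= 2 and x >= 2, the intersection is x = 2. The error treats the 'or' cases as 'and' requirements. The correct conclusion is that x = 2 is the unique solution, not that no solution exists.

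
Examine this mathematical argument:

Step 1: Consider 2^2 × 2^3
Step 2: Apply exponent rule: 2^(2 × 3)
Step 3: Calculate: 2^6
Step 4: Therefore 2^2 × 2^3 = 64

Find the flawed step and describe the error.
Step 2: Apply exponent rule: 2^(2 × 3)

Step 2 incorrectly states that a^b × a^c = a^(b×c). The correct rule is a^b × a^c = a^(b+c). The actual value is 2^2 × 2^3 = 2^5 = 32, not 2^6 = 64.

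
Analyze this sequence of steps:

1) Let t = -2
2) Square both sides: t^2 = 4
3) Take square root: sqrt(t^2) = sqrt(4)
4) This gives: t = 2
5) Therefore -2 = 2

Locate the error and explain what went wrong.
Step 4: This gives: t = 2

Step 4 incorrectly states that sqrt(t^2) = t. The correct identity is sqrt(t^2) = |t|. Since t = -2 < 0, we have sqrt(t^2) = |-2| = 2, not t = -2.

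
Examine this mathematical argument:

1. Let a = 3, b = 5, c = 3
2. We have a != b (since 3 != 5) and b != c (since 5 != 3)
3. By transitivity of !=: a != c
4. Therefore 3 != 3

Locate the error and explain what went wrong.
Step 3: By transitivity of !=: a != c

Step 3 incorrectly applies transitivity to the '!=' relation. Transitivity states: if a R b and b R c, then a R c. However, '!=' is not transitive. Counterexample: 3 != 5 and 5 != 3, but 3 = 3 (both equal 3). Transitivity holds for relations like <, <=, =, but not for !=.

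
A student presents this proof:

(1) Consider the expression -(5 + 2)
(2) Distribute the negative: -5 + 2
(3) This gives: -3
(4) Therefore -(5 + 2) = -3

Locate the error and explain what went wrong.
Step 2: Distribute the negative: -5 + 2

Step 2 incorrectly distributes the negative sign. The correct distribution is -(5 + 2) = -5 - 2 = -7. The negative must be applied to both terms, not just the first. The error treats -(5 + 2) as -5 + 2, which equals -3 instead of -7.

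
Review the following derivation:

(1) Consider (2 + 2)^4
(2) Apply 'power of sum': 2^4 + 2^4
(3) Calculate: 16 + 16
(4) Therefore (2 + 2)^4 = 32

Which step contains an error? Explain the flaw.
Step 2: Apply 'power of sum': 2^4 + 2^4

Step 2 incorrectly applies a non-existent rule '(a+b)^n = a^n + b^n'. This is false in general. The correct expansion uses the binomial theorem. The actual value is (2 + 2)^4 = 4^4 = 256, not 32.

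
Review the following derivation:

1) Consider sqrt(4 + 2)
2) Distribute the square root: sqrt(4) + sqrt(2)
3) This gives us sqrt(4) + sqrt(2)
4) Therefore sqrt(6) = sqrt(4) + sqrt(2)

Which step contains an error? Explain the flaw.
Step 2: Distribute the square root: sqrt(4) + sqrt(2)

Step 2 incorrectly 'distributes' the square root over addition. The square root function does not distribute: sqrt(a + b) ≠ sqrt(a) + sqrt(b). In fact, sqrt(4 + 2) = sqrt(6) ≈ 2.4495, while sqrt(4) + sqrt(2) ≈ 3.4142.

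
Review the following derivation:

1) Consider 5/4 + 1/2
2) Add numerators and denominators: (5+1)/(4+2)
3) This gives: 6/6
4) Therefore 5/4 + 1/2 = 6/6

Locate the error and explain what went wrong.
Step 2: Add numerators and denominators: (5+1)/(4+2)

Step 2 incorrectly adds fractions by separately adding numerators and denominators. This is wrong. The correct method requires a common denominator: 5/4 + 1/2 = (5×2 + 1×4)/(4×2) = 14/8 = 7/4. The method used gives 6/6, which is different.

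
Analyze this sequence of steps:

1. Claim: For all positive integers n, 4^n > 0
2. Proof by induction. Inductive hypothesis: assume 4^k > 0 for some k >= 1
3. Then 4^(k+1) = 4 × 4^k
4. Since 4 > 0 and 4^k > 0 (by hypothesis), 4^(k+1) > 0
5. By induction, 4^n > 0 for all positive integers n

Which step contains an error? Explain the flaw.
Step 5: By induction, 4^n > 0 for all positive integers n

Step 5 concludes the proof by induction, but no base case was ever established. A valid induction proof requires: (1) a base case proving 4^1 > 0, and (2) an inductive step showing IF 4^k > 0 THEN 4^(k+1) > 0. Steps 2-4 correctly establish the inductive step, but without the base case the conclusion in step 5 does not follow.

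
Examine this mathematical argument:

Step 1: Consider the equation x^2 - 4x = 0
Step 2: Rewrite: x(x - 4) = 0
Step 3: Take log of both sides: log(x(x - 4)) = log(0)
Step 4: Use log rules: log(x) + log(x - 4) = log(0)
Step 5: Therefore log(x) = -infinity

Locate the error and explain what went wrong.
Step 3: Take log of both sides: log(x(x - 4)) = log(0)

Step 3 takes the logarithm of both sides, resulting in log(0) on the right side. The logarithm is only defined for positive numbers; log(0) is undefined (approaches negative infinity). This operation is invalid.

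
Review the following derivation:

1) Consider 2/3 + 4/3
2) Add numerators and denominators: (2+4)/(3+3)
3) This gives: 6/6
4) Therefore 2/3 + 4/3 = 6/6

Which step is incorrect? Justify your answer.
Step 2: Add numerators and denominators: (2+4)/(3+3)

Step 2 incorrectly adds fractions by separately adding numerators and denominators. This is wrong. The correct method requires a common denominator: 2/3 + 4/3 = (2×3 + 4×3)/(3×3) = 18/9 = 2. The method used gives 6/6, which is different.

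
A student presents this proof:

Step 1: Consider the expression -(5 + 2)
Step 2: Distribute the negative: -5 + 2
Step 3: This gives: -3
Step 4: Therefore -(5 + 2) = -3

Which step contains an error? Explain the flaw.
Step 2: Distribute the negative: -5 + 2

Step 2 incorrectly distributes the negative sign. The correct distribution is -(5 + 2) = -5 - 2 = -7. The negative must be applied to both terms, not just the first. The error treats -(5 + 2) as -5 + 2, which equals -3 instead of -7.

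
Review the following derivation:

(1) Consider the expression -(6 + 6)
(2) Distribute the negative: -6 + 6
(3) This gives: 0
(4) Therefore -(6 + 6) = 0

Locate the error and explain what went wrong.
Step 2: Distribute the negative: -6 + 6

Step 2 incorrectly distributes the negative sign. The correct distribution is -(6 + 6) = -6 - 6 = -12. The negative must be applied to both terms, not just the first. The error treats -(6 + 6) as -6 + 6, which equals 0 instead of -12.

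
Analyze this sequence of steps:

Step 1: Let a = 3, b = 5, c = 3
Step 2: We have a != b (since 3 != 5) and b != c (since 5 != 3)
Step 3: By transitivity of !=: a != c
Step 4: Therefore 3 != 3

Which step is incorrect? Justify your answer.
Step 3: By transitivity of !=: a != c

Step 3 incorrectly applies transitivity to the '!=' relation. Transitivity states: if a R b and b R c, then a R c. However, '!=' is not transitive. Counterexample: 3 != 5 and 5 != 3, but 3 = 3 (both equal 3). Transitivity holds for relations like <, <=, =, but not for !=.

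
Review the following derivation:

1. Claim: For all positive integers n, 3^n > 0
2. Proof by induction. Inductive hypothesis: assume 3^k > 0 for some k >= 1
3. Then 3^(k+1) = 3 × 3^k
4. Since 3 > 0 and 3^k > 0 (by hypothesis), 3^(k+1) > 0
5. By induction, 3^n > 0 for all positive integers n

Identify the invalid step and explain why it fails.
Step 5: By induction, 3^n > 0 for all positive integers n

Step 5 concludes the proof by induction, but no base case was ever established. A valid induction proof requires: (1) a base case proving 3^1 > 0, and (2) an inductive step showing IF 3^k > 0 THEN 3^(k+1) > 0. Steps 2-4 correctly establish the inductive step, but without the base case the conclusion in step 5 does not follow.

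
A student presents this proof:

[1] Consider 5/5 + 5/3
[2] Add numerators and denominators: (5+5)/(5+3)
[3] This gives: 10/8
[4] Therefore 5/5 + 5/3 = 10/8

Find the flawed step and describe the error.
Step 2: Add numerators and denominators: (5+5)/(5+3)

Step 2 incorrectly adds fractions by separately adding numerators and denominators. This is wrong. The correct method requires a common denominator: 5/5 + 5/3 = (5×3 + 5×5)/(5×3) = 40/15 = 8/3. The method used gives 10/8, which is different.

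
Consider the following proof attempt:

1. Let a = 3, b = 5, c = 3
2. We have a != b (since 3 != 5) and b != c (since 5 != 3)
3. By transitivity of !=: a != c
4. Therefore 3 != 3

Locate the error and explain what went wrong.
Step 3: By transitivity of !=: a != c

Step 3 incorrectly applies transitivity to the '!=' relation. Transitivity states: if a R b and b R c, then a R c. However, '!=' is not transitive. Counterexample: 3 != 5 and 5 != 3, but 3 = 3 (both equal 3). Transitivity holds for relations like <, <=, =, but not for !=.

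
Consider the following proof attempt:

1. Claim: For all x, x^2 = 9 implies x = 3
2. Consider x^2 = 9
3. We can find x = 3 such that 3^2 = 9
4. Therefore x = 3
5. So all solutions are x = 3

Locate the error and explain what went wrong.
Step 4: Therefore x = 3

Step 4 incorrectly concludes that x = 3 is the only solution. The proof shows that x = 3 is A solution (existence), but does not show it is the ONLY solution (uniqueness). In fact, x = -3 is also a solution since (-3)^2 = 9. Finding one solution doesn't prove there are no others.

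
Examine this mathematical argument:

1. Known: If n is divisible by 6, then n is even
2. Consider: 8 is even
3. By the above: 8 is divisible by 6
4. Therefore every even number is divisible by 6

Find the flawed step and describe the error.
Step 3: By the above: 8 is divisible by 6

Step 3 commits the fallacy of affirming the consequent. The known fact 'divisible by 6 → even' does NOT imply 'even → divisible by 6'. That would be the converse, which is false. For example, 8 is even but 8 ÷ 6 = 1.33, which is not an integer.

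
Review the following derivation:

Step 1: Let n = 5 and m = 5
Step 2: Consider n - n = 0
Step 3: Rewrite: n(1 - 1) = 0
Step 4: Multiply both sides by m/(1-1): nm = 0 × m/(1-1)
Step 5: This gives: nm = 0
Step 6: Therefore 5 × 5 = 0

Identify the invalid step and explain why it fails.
Step 4: Multiply both sides by m/(1-1): nm = 0 × m/(1-1)

Step 4 multiplies both sides by m/(1-1). However, 1-1 = 0, so this is multiplication by m/0, which is undefined. We cannot multiply by an undefined expression.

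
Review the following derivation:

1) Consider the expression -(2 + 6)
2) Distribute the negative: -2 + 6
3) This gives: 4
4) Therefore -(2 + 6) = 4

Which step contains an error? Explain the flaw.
Step 2: Distribute the negative: -2 + 6

Step 2 incorrectly distributes the negative sign. The correct distribution is -(2 + 6) = -2 - 6 = -8. The negative must be applied to both terms, not just the first. The error treats -(2 + 6) as -2 + 6, which equals 4 instead of -8.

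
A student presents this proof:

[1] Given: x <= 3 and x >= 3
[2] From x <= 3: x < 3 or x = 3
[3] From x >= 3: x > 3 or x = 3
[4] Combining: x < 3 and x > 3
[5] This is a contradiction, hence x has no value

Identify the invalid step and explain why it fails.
Step 4: Combining: x < 3 and x > 3

Step 4 incorrectly combines the conditions. From x <= 3 and x >= 3, the intersection is x = 3. The error treats the 'or' cases as 'and' requirements. The correct conclusion is that x = 3 is the unique solution, not that no solution exists.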